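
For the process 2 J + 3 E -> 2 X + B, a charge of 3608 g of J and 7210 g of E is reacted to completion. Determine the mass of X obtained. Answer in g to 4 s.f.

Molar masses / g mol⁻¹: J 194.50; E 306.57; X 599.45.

n(J) = 3608 / 194.50 = 18.55 mol
n(E) = 7210 / 306.57 = 23.52 mol
n/ν for J = 18.55/2 = 9.275
n/ν for E = 23.52/3 = 7.840
Smallest n/ν is E → limiting reagent.
n(X) = (2/3) × 23.52 = 15.68 mol
mass = 15.68 × 599.45 = 9399 g

9399 g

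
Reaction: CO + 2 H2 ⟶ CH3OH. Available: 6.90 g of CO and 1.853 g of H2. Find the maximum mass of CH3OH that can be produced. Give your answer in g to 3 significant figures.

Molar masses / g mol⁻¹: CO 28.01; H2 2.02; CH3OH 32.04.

7.89 g

n(CO) = 6.900 / 28.01 = 0.2463 mol
n(H2) = 1.853 / 2.02 = 0.9173 mol
n/ν → CO: 0.2463, H2: 0.4587; CO is limiting.
n(CH3OH) = (1/1) × 0.2463 = 0.2463 mol
mass = 0.2463 × 32.04 = 7.891 g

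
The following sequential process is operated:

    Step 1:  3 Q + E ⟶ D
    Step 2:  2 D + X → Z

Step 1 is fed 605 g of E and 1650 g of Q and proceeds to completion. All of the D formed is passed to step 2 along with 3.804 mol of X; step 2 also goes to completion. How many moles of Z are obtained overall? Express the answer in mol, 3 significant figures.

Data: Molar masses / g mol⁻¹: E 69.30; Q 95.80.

2.87 mol

Step 1:
n(E) = 605.0 / 69.30 = 8.730 mol
n(Q) = 1650 / 95.80 = 17.22 mol
n/ν for E = 8.730/1 = 8.730
n/ν for Q = 17.22/3 = 5.740
Smallest n/ν is Q → limiting reagent.
n(D) produced = (1/3) × 17.22 = 5.740 mol
Step 2:
n(D) available = 5.740 mol
n(X) = 3.804 mol
n/ν for D = 5.740/2 = 2.870
n/ν for X = 3.804/1 = 3.804
Smallest n/ν is D → limiting reagent.
n(Z) = (1/2) × 5.740 = 2.870 mol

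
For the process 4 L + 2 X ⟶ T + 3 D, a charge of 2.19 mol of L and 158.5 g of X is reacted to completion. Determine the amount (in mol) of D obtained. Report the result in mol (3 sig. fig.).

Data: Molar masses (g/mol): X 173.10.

1.37 mol

n(L) = 2.190 mol
n(X) = 158.5 / 173.10 = 0.9157 mol
n/ν for L = 2.190/4 = 0.5475
n/ν for X = 0.9157/2 = 0.4579
Smallest n/ν is X → limiting reagent.
n(D) = (3/2) × 0.9157 = 1.374 mol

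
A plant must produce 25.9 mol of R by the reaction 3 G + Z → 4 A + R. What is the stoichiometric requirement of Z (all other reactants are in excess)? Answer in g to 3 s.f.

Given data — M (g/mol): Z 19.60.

508 g

n(R) = 25.90 mol
n(Z) = (1/1) × 25.90 = 25.90 mol
mass = 25.90 × 19.60 = 507.6 g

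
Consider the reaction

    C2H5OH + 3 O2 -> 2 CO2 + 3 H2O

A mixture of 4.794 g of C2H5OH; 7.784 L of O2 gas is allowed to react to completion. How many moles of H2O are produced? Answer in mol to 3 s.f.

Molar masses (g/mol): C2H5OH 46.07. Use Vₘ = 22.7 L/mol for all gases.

n(C2H5OH) = 4.794 / 46.07 = 0.1041 mol
n(O2) = 7.784 / 22.7 = 0.3429 mol
n/ν → C2H5OH: 0.1041, O2: 0.1143; C2H5OH is limiting.
n(H2O) = (3/1) × 0.1041 = 0.3123 mol

0.312 mol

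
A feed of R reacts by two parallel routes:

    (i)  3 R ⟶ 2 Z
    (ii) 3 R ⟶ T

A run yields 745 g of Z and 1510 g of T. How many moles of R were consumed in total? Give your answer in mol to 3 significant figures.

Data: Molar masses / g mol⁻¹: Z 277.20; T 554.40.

12.2 mol

n(Z) = 745 / 277.20 = 2.688 mol
n(T) = 1510 / 554.40 = 2.724 mol
n(R) via (i) = (3/2)×2.688 = 4.032 mol
n(R) via (ii) = (3/1)×2.724 = 8.172 mol
total n(R) = 4.032 + 8.172 = 12.20 mol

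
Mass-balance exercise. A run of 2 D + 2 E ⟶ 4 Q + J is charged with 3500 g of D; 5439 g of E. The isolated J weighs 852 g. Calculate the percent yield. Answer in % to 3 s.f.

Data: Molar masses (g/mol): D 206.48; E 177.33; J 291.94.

34.4 %

n(D) = 3500 / 206.48 = 16.95 mol
n(E) = 5439 / 177.33 = 30.67 mol
n/ν for D = 16.95/2 = 8.475
n/ν for E = 30.67/2 = 15.34
Smallest n/ν is D → limiting reagent.
theoretical n(J) = (1/2) × 16.95 = 8.475 mol → 2474 g
% yield = 852 / 2474 × 100 = 34.44 %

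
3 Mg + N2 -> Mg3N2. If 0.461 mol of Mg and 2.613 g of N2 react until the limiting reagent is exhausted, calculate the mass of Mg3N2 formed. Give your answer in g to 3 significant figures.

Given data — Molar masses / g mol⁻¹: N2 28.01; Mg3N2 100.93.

n(Mg) = 0.4610 mol
n(N2) = 2.613 / 28.01 = 0.09329 mol
n/ν → Mg: 0.1537, N2: 0.09329; N2 is limiting.
n(Mg3N2) = (1/1) × 0.09329 = 0.09329 mol
mass = 0.09329 × 100.93 = 9.416 g

9.42 g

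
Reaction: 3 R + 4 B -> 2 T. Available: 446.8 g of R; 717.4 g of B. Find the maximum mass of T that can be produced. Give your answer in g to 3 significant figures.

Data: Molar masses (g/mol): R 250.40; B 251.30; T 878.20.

1040 g

n(R) = 446.8 / 250.40 = 1.784 mol
n(B) = 717.4 / 251.30 = 2.855 mol
n/ν → R: 0.5947, B: 0.7138; R is limiting.
n(T) = (2/3) × 1.784 = 1.189 mol
mass = 1.189 × 878.20 = 1044 g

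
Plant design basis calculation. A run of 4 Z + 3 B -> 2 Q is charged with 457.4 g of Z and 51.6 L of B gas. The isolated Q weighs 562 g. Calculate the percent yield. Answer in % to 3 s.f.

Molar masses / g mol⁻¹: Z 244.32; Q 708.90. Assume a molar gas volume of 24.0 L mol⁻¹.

84.7 %

n(Z) = 457.4 / 244.32 = 1.872 mol
n(B) = 51.60 / 24.0 = 2.150 mol
n/ν → Z: 0.4680, B: 0.7167; Z is limiting.
theoretical n(Q) = (2/4) × 1.872 = 0.9360 mol → 663.5 g
% yield = 562 / 663.5 × 100 = 84.70 %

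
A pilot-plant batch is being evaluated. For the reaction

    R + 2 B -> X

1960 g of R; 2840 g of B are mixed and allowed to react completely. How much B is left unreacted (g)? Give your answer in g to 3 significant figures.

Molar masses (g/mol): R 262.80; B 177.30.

195 g

n(R) = 1960 / 262.80 = 7.458 mol
n(B) = 2840 / 177.30 = 16.02 mol
n/ν for R = 7.458/1 = 7.458
n/ν for B = 16.02/2 = 8.010
Smallest n/ν is R → limiting reagent.
B consumed = (2/1) × 7.458 = 14.92 mol
B remaining = 16.02 − 14.92 = 1.100 mol
mass = 1.100 × 177.30 = 195.0 g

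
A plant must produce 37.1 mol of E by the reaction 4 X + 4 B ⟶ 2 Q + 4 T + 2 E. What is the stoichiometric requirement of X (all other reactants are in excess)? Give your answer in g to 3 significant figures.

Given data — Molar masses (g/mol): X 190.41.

n(E) = 37.10 mol
n(X) = (4/2) × 37.10 = 74.20 mol
mass = 74.20 × 190.41 = 14130 g

14100 g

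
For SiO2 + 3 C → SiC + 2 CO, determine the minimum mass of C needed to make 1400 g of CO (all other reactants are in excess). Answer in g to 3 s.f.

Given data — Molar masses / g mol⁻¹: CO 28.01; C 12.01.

n(CO) = 1400 / 28.01 = 49.98 mol
n(C) = (3/2) × 49.98 = 74.97 mol
mass = 74.97 × 12.01 = 900.4 g

900 g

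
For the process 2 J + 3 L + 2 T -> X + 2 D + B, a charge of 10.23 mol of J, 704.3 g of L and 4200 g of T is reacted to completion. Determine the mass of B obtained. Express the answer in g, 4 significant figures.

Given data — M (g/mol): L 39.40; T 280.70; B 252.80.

1293 g

n(J) = 10.23 mol
n(L) = 704.3 / 39.40 = 17.88 mol
n(T) = 4200 / 280.70 = 14.96 mol
n/ν → J: 5.115, L: 5.960, T: 7.480; J is limiting.
n(B) = (1/2) × 10.23 = 5.115 mol
mass = 5.115 × 252.80 = 1293 g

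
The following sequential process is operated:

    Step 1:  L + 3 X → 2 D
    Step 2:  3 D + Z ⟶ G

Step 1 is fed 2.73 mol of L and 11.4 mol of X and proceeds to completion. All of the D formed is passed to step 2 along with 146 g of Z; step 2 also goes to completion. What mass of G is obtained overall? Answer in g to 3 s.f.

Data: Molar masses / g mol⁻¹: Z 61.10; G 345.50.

Step 1:
n(L) = 2.730 mol
n(X) = 11.40 mol
n/ν → L: 2.730, X: 3.800; L is limiting.
n(D) produced = (2/1) × 2.730 = 5.460 mol
Step 2:
n(D) available = 5.460 mol
n(Z) = 146.0 / 61.10 = 2.390 mol
n/ν → D: 1.820, Z: 2.390; D is limiting.
n(G) = (1/3) × 5.460 = 1.820 mol
mass = 1.820 × 345.50 = 628.8 g

629 g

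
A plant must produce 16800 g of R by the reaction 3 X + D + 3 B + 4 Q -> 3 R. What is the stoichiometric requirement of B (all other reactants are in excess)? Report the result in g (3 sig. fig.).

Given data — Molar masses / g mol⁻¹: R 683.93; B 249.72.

n(R) = 16800 / 683.93 = 24.56 mol
n(B) = (3/3) × 24.56 = 24.56 mol
mass = 24.56 × 249.72 = 6133 g

6130 g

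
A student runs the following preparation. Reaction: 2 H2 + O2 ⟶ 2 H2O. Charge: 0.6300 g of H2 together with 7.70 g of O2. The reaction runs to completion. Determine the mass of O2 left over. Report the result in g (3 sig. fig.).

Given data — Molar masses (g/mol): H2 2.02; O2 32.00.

2.71 g

n(H2) = 0.6300 / 2.02 = 0.3119 mol
n(O2) = 7.700 / 32.00 = 0.2406 mol
n/ν for H2 = 0.3119/2 = 0.1560
n/ν for O2 = 0.2406/1 = 0.2406
Smallest n/ν is H2 → limiting reagent.
O2 consumed = (1/2) × 0.3119 = 0.1560 mol
O2 remaining = 0.2406 − 0.1560 = 0.08460 mol
mass = 0.08460 × 32.00 = 2.707 g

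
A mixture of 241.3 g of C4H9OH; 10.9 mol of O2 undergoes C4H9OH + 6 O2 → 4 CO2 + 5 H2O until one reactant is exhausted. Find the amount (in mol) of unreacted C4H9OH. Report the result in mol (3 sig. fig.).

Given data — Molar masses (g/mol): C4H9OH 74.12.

n(C4H9OH) = 241.3 / 74.12 = 3.256 mol
n(O2) = 10.90 mol
n/ν for C4H9OH = 3.256/1 = 3.256
n/ν for O2 = 10.90/6 = 1.817
Smallest n/ν is O2 → limiting reagent.
C4H9OH consumed = (1/6) × 10.90 = 1.817 mol
C4H9OH remaining = 3.256 − 1.817 = 1.439 mol

1.44 mol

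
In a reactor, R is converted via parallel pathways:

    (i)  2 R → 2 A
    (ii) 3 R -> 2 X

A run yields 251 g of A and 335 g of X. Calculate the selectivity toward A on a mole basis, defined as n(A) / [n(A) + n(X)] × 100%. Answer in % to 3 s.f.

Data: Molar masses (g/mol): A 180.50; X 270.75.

n(A) = 251 / 180.50 = 1.391 mol
n(X) = 335 / 270.75 = 1.237 mol
selectivity = 1.391/(1.391+1.237) × 100 = 52.93 %

52.9 %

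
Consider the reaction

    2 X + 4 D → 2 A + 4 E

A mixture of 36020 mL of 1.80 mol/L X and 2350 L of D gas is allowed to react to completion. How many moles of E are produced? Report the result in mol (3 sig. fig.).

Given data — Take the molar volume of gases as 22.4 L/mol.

105 mol

n(X) = 1.80 × 36020/1000 = 64.84 mol
n(D) = 2350 / 22.4 = 104.9 mol
n/ν → X: 32.42, D: 26.23; D is limiting.
n(E) = (4/4) × 104.9 = 104.9 mol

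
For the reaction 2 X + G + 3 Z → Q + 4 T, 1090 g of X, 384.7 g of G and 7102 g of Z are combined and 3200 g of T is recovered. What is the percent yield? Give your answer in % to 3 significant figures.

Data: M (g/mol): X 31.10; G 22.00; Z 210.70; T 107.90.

n(X) = 1090 / 31.10 = 35.05 mol
n(G) = 384.7 / 22.00 = 17.49 mol
n(Z) = 7102 / 210.70 = 33.71 mol
n/ν for X = 35.05/2 = 17.53
n/ν for G = 17.49/1 = 17.49
n/ν for Z = 33.71/3 = 11.24
Smallest n/ν is Z → limiting reagent.
theoretical n(T) = (4/3) × 33.71 = 44.95 mol → 4850 g
% yield = 3200 / 4850 × 100 = 65.98 %

66.0 %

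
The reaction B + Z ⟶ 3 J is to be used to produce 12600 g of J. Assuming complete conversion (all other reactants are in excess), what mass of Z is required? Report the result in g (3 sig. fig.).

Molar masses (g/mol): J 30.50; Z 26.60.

n(J) = 12600 / 30.50 = 413.1 mol
n(Z) = (1/3) × 413.1 = 137.7 mol
mass = 137.7 × 26.60 = 3663 g

3660 g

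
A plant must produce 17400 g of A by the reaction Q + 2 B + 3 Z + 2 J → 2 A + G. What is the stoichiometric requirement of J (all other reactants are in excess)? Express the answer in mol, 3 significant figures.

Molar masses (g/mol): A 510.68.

n(A) = 17400 / 510.68 = 34.07 mol
n(J) = (2/2) × 34.07 = 34.07 mol

34.1 mol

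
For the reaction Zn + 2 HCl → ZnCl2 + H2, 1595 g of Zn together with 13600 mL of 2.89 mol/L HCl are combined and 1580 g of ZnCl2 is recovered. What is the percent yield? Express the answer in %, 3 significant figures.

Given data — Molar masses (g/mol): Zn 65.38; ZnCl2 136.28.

n(Zn) = 1595 / 65.38 = 24.40 mol
n(HCl) = 2.89 × 13600/1000 = 39.30 mol
n/ν → Zn: 24.40, HCl: 19.65; HCl is limiting.
theoretical n(ZnCl2) = (1/2) × 39.30 = 19.65 mol → 2678 g
% yield = 1580 / 2678 × 100 = 59.00 %

59.0 %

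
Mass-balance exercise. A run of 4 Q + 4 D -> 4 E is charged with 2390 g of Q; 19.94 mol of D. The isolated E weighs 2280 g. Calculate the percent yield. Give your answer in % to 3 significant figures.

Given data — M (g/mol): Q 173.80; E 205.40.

n(Q) = 2390 / 173.80 = 13.75 mol
n(D) = 19.94 mol
n/ν → Q: 3.438, D: 4.985; Q is limiting.
theoretical n(E) = (4/4) × 13.75 = 13.75 mol → 2824 g
% yield = 2280 / 2824 × 100 = 80.74 %

80.7 %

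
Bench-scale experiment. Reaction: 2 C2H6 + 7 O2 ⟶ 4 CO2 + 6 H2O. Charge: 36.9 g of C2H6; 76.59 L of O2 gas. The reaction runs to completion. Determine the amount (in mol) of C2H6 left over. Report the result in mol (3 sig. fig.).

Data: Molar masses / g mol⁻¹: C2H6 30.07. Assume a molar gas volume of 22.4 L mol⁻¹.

0.250 mol

n(C2H6) = 36.90 / 30.07 = 1.227 mol
n(O2) = 76.59 / 22.4 = 3.419 mol
n/ν → C2H6: 0.6135, O2: 0.4884; O2 is limiting.
C2H6 consumed = (2/7) × 3.419 = 0.9769 mol
C2H6 remaining = 1.227 − 0.9769 = 0.2501 mol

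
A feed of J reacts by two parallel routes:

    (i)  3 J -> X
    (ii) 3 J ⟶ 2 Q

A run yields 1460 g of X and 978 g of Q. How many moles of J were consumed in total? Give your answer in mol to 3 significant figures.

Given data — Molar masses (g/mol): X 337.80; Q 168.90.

n(X) = 1460 / 337.80 = 4.322 mol
n(Q) = 978 / 168.90 = 5.790 mol
n(J) via (i) = (3/1)×4.322 = 12.97 mol
n(J) via (ii) = (3/2)×5.790 = 8.685 mol
total n(J) = 12.97 + 8.685 = 21.66 mol

21.7 mol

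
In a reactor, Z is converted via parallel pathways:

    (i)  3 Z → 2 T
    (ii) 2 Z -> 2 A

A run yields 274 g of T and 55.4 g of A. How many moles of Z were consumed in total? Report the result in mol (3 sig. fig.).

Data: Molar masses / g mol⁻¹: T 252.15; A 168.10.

n(T) = 274 / 252.15 = 1.087 mol
n(A) = 55.4 / 168.10 = 0.3296 mol
n(Z) via (i) = (3/2)×1.087 = 1.631 mol
n(Z) via (ii) = (2/2)×0.3296 = 0.3296 mol
total n(Z) = 1.631 + 0.3296 = 1.961 mol

1.96 mol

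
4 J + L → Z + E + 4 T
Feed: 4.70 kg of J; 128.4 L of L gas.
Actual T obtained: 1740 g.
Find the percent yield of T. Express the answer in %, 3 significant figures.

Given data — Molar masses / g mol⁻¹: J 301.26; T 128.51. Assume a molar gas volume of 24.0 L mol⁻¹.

86.8 %

n(J) = 4.700×1000 / 301.26 = 15.60 mol
n(L) = 128.4 / 24.0 = 5.350 mol
n/ν → J: 3.900, L: 5.350; J is limiting.
theoretical n(T) = (4/4) × 15.60 = 15.60 mol → 2005 g
% yield = 1740 / 2005 × 100 = 86.78 %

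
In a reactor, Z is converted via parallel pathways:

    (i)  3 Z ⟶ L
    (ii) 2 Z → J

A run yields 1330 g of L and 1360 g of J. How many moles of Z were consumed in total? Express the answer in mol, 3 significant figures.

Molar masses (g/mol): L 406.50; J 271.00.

n(L) = 1330 / 406.50 = 3.272 mol
n(J) = 1360 / 271.00 = 5.018 mol
n(Z) via (i) = (3/1)×3.272 = 9.816 mol
n(Z) via (ii) = (2/1)×5.018 = 10.04 mol
total n(Z) = 9.816 + 10.04 = 19.86 mol

19.9 mol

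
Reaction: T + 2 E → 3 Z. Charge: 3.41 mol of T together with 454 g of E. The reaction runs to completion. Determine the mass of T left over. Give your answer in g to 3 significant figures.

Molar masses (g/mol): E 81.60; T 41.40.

n(T) = 3.410 mol
n(E) = 454.0 / 81.60 = 5.564 mol
n/ν → T: 3.410, E: 2.782; E is limiting.
T consumed = (1/2) × 5.564 = 2.782 mol
T remaining = 3.410 − 2.782 = 0.6280 mol
mass = 0.6280 × 41.40 = 26.00 g

26.0 g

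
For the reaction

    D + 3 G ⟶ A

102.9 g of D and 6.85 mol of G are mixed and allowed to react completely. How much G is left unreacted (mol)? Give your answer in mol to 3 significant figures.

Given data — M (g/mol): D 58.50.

1.57 mol

n(D) = 102.9 / 58.50 = 1.759 mol
n(G) = 6.850 mol
n/ν → D: 1.759, G: 2.283; D is limiting.
G consumed = (3/1) × 1.759 = 5.277 mol
G remaining = 6.850 − 5.277 = 1.573 mol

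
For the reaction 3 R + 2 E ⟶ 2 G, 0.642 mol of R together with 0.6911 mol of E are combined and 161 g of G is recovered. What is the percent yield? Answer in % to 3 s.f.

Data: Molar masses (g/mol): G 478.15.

78.7 %

n(R) = 0.6420 mol
n(E) = 0.6911 mol
n/ν → R: 0.2140, E: 0.3456; R is limiting.
theoretical n(G) = (2/3) × 0.6420 = 0.4280 mol → 204.6 g
% yield = 161 / 204.6 × 100 = 78.69 %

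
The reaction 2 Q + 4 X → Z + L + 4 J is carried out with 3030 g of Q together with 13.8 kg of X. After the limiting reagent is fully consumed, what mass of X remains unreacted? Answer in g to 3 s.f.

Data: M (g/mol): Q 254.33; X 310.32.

n(Q) = 3030 / 254.33 = 11.91 mol
n(X) = 13.80×1000 / 310.32 = 44.47 mol
n/ν → Q: 5.955, X: 11.12; Q is limiting.
X consumed = (4/2) × 11.91 = 23.82 mol
X remaining = 44.47 − 23.82 = 20.65 mol
mass = 20.65 × 310.32 = 6408 g

6410 g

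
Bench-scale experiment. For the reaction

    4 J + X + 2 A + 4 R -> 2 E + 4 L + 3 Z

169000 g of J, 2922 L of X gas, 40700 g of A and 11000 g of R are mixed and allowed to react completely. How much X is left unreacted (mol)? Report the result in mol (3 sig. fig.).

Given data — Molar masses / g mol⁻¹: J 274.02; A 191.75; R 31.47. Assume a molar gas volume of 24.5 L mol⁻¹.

31.9 mol

n(J) = 169000 / 274.02 = 616.7 mol
n(X) = 2922 / 24.5 = 119.3 mol
n(A) = 40700 / 191.75 = 212.3 mol
n(R) = 11000 / 31.47 = 349.5 mol
n/ν for J = 616.7/4 = 154.2
n/ν for X = 119.3/1 = 119.3
n/ν for A = 212.3/2 = 106.2
n/ν for R = 349.5/4 = 87.38
Smallest n/ν is R → limiting reagent.
X consumed = (1/4) × 349.5 = 87.38 mol
X remaining = 119.3 − 87.38 = 31.92 mol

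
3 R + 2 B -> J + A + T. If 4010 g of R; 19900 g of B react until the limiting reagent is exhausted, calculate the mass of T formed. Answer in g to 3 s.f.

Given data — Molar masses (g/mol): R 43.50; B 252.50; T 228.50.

7020 g

n(R) = 4010 / 43.50 = 92.18 mol
n(B) = 19900 / 252.50 = 78.81 mol
n/ν → R: 30.73, B: 39.41; R is limiting.
n(T) = (1/3) × 92.18 = 30.73 mol
mass = 30.73 × 228.50 = 7022 g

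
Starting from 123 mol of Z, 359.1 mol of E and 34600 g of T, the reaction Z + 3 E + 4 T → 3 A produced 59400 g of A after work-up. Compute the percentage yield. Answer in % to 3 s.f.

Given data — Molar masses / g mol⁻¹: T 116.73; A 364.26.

73.4 %

n(Z) = 123.0 mol
n(E) = 359.1 mol
n(T) = 34600 / 116.73 = 296.4 mol
n/ν for Z = 123.0/1 = 123.0
n/ν for E = 359.1/3 = 119.7
n/ν for T = 296.4/4 = 74.10
Smallest n/ν is T → limiting reagent.
theoretical n(A) = (3/4) × 296.4 = 222.3 mol → 80970 g
% yield = 59400 / 80970 × 100 = 73.36 %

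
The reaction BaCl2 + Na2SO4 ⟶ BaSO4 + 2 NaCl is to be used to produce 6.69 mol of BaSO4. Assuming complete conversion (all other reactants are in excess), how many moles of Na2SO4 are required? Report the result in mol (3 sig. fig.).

n(BaSO4) = 6.690 mol
n(Na2SO4) = (1/1) × 6.690 = 6.690 mol

6.69 mol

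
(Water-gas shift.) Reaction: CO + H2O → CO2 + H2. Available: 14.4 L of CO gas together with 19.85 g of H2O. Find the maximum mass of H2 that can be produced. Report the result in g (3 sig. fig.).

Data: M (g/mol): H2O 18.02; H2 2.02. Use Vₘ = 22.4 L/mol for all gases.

1.30 g

n(CO) = 14.40 / 22.4 = 0.6429 mol
n(H2O) = 19.85 / 18.02 = 1.102 mol
n/ν for CO = 0.6429/1 = 0.6429
n/ν for H2O = 1.102/1 = 1.102
Smallest n/ν is CO → limiting reagent.
n(H2) = (1/1) × 0.6429 = 0.6429 mol
mass = 0.6429 × 2.02 = 1.299 g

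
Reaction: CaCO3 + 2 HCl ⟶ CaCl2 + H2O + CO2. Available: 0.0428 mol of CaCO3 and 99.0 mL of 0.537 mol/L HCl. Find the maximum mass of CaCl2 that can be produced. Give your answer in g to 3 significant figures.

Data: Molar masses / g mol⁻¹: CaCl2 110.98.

n(CaCO3) = 0.04280 mol
n(HCl) = 0.537 × 99.00/1000 = 0.05316 mol
n/ν → CaCO3: 0.04280, HCl: 0.02658; HCl is limiting.
n(CaCl2) = (1/2) × 0.05316 = 0.02658 mol
mass = 0.02658 × 110.98 = 2.950 g

2.95 g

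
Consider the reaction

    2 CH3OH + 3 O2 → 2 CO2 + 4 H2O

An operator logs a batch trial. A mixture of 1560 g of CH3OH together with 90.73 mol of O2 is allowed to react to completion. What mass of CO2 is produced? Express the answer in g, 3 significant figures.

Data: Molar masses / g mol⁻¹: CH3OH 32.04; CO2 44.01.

2140 g

n(CH3OH) = 1560 / 32.04 = 48.69 mol
n(O2) = 90.73 mol
n/ν → CH3OH: 24.35, O2: 30.24; CH3OH is limiting.
n(CO2) = (2/2) × 48.69 = 48.69 mol
mass = 48.69 × 44.01 = 2143 g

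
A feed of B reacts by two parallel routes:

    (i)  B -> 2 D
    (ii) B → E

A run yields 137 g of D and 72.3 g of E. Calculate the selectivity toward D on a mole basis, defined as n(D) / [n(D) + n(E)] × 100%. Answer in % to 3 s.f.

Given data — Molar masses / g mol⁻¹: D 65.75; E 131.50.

79.1 %

n(D) = 137 / 65.75 = 2.084 mol
n(E) = 72.3 / 131.50 = 0.5498 mol
selectivity = 2.084/(2.084+0.5498) × 100 = 79.13 %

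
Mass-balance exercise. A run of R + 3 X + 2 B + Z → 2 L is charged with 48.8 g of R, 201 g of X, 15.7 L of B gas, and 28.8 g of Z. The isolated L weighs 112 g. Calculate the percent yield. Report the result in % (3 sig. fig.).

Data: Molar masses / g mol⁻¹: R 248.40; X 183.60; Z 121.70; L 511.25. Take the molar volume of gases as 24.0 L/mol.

n(R) = 48.80 / 248.40 = 0.1965 mol
n(X) = 201.0 / 183.60 = 1.095 mol
n(B) = 15.70 / 24.0 = 0.6542 mol
n(Z) = 28.80 / 121.70 = 0.2366 mol
n/ν for R = 0.1965/1 = 0.1965
n/ν for X = 1.095/3 = 0.3650
n/ν for B = 0.6542/2 = 0.3271
n/ν for Z = 0.2366/1 = 0.2366
Smallest n/ν is R → limiting reagent.
theoretical n(L) = (2/1) × 0.1965 = 0.3930 mol → 200.9 g
% yield = 112 / 200.9 × 100 = 55.75 %

55.8 %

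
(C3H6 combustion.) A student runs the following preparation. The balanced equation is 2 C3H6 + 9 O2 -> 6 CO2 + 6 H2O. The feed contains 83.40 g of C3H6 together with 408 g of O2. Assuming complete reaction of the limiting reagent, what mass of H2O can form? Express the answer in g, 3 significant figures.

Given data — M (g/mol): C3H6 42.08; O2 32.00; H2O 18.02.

107 g

n(C3H6) = 83.40 / 42.08 = 1.982 mol
n(O2) = 408.0 / 32.00 = 12.75 mol
n/ν for C3H6 = 1.982/2 = 0.9910
n/ν for O2 = 12.75/9 = 1.417
Smallest n/ν is C3H6 → limiting reagent.
n(H2O) = (6/2) × 1.982 = 5.946 mol
mass = 5.946 × 18.02 = 107.1 g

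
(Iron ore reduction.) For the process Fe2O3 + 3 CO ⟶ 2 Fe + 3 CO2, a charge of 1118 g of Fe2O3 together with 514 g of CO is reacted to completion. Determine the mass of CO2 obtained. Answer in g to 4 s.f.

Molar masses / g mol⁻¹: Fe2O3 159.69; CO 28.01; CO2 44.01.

n(Fe2O3) = 1118 / 159.69 = 7.001 mol
n(CO) = 514.0 / 28.01 = 18.35 mol
n/ν for Fe2O3 = 7.001/1 = 7.001
n/ν for CO = 18.35/3 = 6.117
Smallest n/ν is CO → limiting reagent.
n(CO2) = (3/3) × 18.35 = 18.35 mol
mass = 18.35 × 44.01 = 807.6 g

807.6 g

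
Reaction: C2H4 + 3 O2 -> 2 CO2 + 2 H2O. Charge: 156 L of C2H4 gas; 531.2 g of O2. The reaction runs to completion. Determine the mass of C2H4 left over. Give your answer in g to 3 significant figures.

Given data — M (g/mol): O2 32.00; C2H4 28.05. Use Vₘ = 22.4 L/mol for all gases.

n(C2H4) = 156.0 / 22.4 = 6.964 mol
n(O2) = 531.2 / 32.00 = 16.60 mol
n/ν for C2H4 = 6.964/1 = 6.964
n/ν for O2 = 16.60/3 = 5.533
Smallest n/ν is O2 → limiting reagent.
C2H4 consumed = (1/3) × 16.60 = 5.533 mol
C2H4 remaining = 6.964 − 5.533 = 1.431 mol
mass = 1.431 × 28.05 = 40.14 g

40.1 g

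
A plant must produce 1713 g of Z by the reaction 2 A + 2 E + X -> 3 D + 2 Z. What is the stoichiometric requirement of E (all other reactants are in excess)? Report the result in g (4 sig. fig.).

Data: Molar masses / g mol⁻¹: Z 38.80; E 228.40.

10080 g

n(Z) = 1713 / 38.80 = 44.15 mol
n(E) = (2/2) × 44.15 = 44.15 mol
mass = 44.15 × 228.40 = 10080 g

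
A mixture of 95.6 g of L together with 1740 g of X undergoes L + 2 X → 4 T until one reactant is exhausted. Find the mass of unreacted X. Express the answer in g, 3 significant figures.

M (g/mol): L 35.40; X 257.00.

352 g

n(L) = 95.60 / 35.40 = 2.701 mol
n(X) = 1740 / 257.00 = 6.770 mol
n/ν for L = 2.701/1 = 2.701
n/ν for X = 6.770/2 = 3.385
Smallest n/ν is L → limiting reagent.
X consumed = (2/1) × 2.701 = 5.402 mol
X remaining = 6.770 − 5.402 = 1.368 mol
mass = 1.368 × 257.00 = 351.6 g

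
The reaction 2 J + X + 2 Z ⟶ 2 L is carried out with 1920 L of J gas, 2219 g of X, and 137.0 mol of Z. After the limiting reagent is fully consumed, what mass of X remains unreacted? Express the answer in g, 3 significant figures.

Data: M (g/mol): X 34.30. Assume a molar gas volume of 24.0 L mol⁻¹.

n(J) = 1920 / 24.0 = 80.00 mol
n(X) = 2219 / 34.30 = 64.69 mol
n(Z) = 137.0 mol
n/ν for J = 80.00/2 = 40.00
n/ν for X = 64.69/1 = 64.69
n/ν for Z = 137.0/2 = 68.50
Smallest n/ν is J → limiting reagent.
X consumed = (1/2) × 80.00 = 40.00 mol
X remaining = 64.69 − 40.00 = 24.69 mol
mass = 24.69 × 34.30 = 846.9 g

847 g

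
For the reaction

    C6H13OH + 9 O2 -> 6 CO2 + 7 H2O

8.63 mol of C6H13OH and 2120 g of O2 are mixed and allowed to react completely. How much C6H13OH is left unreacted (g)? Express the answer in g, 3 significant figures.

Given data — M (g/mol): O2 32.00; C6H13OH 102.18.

130 g

n(C6H13OH) = 8.630 mol
n(O2) = 2120 / 32.00 = 66.25 mol
n/ν for C6H13OH = 8.630/1 = 8.630
n/ν for O2 = 66.25/9 = 7.361
Smallest n/ν is O2 → limiting reagent.
C6H13OH consumed = (1/9) × 66.25 = 7.361 mol
C6H13OH remaining = 8.630 − 7.361 = 1.269 mol
mass = 1.269 × 102.18 = 129.7 g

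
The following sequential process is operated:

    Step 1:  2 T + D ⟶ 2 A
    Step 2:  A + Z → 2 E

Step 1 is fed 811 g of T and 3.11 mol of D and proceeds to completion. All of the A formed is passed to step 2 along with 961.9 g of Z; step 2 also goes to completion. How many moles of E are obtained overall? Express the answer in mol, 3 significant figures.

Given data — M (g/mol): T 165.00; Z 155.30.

Step 1:
n(T) = 811.0 / 165.00 = 4.915 mol
n(D) = 3.110 mol
n/ν → T: 2.458, D: 3.110; T is limiting.
n(A) produced = (2/2) × 4.915 = 4.915 mol
Step 2:
n(A) available = 4.915 mol
n(Z) = 961.9 / 155.30 = 6.194 mol
n/ν → A: 4.915, Z: 6.194; A is limiting.
n(E) = (2/1) × 4.915 = 9.830 mol

9.83 mol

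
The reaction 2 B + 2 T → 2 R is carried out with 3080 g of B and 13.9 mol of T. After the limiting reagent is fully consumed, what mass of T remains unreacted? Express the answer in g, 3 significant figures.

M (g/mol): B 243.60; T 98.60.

n(B) = 3080 / 243.60 = 12.64 mol
n(T) = 13.90 mol
n/ν for B = 12.64/2 = 6.320
n/ν for T = 13.90/2 = 6.950
Smallest n/ν is B → limiting reagent.
T consumed = (2/2) × 12.64 = 12.64 mol
T remaining = 13.90 − 12.64 = 1.260 mol
mass = 1.260 × 98.60 = 124.2 g

124 g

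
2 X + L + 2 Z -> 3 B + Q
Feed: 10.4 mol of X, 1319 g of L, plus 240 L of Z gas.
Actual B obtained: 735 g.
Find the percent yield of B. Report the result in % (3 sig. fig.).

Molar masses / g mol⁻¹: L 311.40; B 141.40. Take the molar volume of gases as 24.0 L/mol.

n(X) = 10.40 mol
n(L) = 1319 / 311.40 = 4.236 mol
n(Z) = 240.0 / 24.0 = 10.00 mol
n/ν for X = 10.40/2 = 5.200
n/ν for L = 4.236/1 = 4.236
n/ν for Z = 10.00/2 = 5.000
Smallest n/ν is L → limiting reagent.
theoretical n(B) = (3/1) × 4.236 = 12.71 mol → 1797 g
% yield = 735 / 1797 × 100 = 40.90 %

40.9 %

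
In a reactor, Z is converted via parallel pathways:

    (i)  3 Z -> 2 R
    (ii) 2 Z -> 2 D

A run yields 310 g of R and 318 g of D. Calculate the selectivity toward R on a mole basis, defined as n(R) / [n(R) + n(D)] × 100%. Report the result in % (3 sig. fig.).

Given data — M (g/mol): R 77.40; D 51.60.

39.4 %

n(R) = 310 / 77.40 = 4.005 mol
n(D) = 318 / 51.60 = 6.163 mol
selectivity = 4.005/(4.005+6.163) × 100 = 39.39 %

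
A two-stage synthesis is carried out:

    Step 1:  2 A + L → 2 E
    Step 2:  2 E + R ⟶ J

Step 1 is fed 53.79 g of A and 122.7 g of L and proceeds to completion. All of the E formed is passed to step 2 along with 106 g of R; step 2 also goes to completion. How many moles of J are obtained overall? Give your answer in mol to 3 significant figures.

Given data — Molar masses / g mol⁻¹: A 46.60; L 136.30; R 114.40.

0.577 mol

Step 1:
n(A) = 53.79 / 46.60 = 1.154 mol
n(L) = 122.7 / 136.30 = 0.9002 mol
n/ν for A = 1.154/2 = 0.5770
n/ν for L = 0.9002/1 = 0.9002
Smallest n/ν is A → limiting reagent.
n(E) produced = (2/2) × 1.154 = 1.154 mol
Step 2:
n(E) available = 1.154 mol
n(R) = 106.0 / 114.40 = 0.9266 mol
n/ν for E = 1.154/2 = 0.5770
n/ν for R = 0.9266/1 = 0.9266
Smallest n/ν is E → limiting reagent.
n(J) = (1/2) × 1.154 = 0.5770 mol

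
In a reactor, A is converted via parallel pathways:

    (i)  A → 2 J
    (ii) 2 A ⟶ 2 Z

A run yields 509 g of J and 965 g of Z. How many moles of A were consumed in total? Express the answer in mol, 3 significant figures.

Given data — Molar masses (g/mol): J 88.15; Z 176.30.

8.36 mol

n(J) = 509 / 88.15 = 5.774 mol
n(Z) = 965 / 176.30 = 5.474 mol
n(A) via (i) = (1/2)×5.774 = 2.887 mol
n(A) via (ii) = (2/2)×5.474 = 5.474 mol
total n(A) = 2.887 + 5.474 = 8.361 mol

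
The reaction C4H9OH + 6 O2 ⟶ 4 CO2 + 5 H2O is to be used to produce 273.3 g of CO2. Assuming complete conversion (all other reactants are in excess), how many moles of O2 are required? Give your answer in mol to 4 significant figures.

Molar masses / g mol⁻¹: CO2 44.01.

n(CO2) = 273.3 / 44.01 = 6.210 mol
n(O2) = (6/4) × 6.210 = 9.315 mol

9.315 mol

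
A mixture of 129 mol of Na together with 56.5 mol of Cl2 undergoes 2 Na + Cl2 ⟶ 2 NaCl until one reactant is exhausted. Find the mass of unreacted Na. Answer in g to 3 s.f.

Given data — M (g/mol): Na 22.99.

n(Na) = 129.0 mol
n(Cl2) = 56.50 mol
n/ν → Na: 64.50, Cl2: 56.50; Cl2 is limiting.
Na consumed = (2/1) × 56.50 = 113.0 mol
Na remaining = 129.0 − 113.0 = 16.00 mol
mass = 16.00 × 22.99 = 367.8 g

368 g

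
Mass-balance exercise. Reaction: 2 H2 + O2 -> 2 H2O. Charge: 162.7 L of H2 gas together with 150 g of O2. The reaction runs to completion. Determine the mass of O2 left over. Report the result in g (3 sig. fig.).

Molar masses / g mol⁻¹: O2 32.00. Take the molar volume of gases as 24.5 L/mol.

43.7 g

n(H2) = 162.7 / 24.5 = 6.641 mol
n(O2) = 150.0 / 32.00 = 4.688 mol
n/ν for H2 = 6.641/2 = 3.321
n/ν for O2 = 4.688/1 = 4.688
Smallest n/ν is H2 → limiting reagent.
O2 consumed = (1/2) × 6.641 = 3.321 mol
O2 remaining = 4.688 − 3.321 = 1.367 mol
mass = 1.367 × 32.00 = 43.74 g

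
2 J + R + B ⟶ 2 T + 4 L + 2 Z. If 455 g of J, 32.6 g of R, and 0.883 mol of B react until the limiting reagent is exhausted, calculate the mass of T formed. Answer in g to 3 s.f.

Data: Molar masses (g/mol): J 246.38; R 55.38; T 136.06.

160 g

n(J) = 455.0 / 246.38 = 1.847 mol
n(R) = 32.60 / 55.38 = 0.5887 mol
n(B) = 0.8830 mol
n/ν for J = 1.847/2 = 0.9235
n/ν for R = 0.5887/1 = 0.5887
n/ν for B = 0.8830/1 = 0.8830
Smallest n/ν is R → limiting reagent.
n(T) = (2/1) × 0.5887 = 1.177 mol
mass = 1.177 × 136.06 = 160.1 g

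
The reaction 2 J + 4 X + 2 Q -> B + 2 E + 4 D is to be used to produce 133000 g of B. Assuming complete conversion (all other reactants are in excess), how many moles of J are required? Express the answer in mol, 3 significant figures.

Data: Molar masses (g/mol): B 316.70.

n(B) = 133000 / 316.70 = 420.0 mol
n(J) = (2/1) × 420.0 = 840.0 mol

840 mol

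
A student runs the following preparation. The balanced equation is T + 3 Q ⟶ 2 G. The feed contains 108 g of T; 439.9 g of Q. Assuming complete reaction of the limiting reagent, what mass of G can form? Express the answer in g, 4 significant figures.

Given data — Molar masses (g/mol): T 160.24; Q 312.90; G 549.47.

n(T) = 108.0 / 160.24 = 0.6740 mol
n(Q) = 439.9 / 312.90 = 1.406 mol
n/ν for T = 0.6740/1 = 0.6740
n/ν for Q = 1.406/3 = 0.4687
Smallest n/ν is Q → limiting reagent.
n(G) = (2/3) × 1.406 = 0.9373 mol
mass = 0.9373 × 549.47 = 515.0 g

515.0 g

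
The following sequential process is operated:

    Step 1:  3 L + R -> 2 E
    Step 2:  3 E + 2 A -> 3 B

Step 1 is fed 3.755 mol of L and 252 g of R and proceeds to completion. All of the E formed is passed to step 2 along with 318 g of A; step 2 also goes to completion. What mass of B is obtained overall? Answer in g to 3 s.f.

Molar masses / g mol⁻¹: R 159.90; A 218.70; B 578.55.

1260 g

Step 1:
n(L) = 3.755 mol
n(R) = 252.0 / 159.90 = 1.576 mol
n/ν → L: 1.252, R: 1.576; L is limiting.
n(E) produced = (2/3) × 3.755 = 2.503 mol
Step 2:
n(E) available = 2.503 mol
n(A) = 318.0 / 218.70 = 1.454 mol
n/ν → E: 0.8343, A: 0.7270; A is limiting.
n(B) = (3/2) × 1.454 = 2.181 mol
mass = 2.181 × 578.55 = 1262 g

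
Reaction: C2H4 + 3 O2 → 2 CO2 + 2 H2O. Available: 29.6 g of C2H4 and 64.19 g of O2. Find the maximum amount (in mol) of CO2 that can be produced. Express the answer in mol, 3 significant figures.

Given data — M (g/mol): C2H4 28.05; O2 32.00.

n(C2H4) = 29.60 / 28.05 = 1.055 mol
n(O2) = 64.19 / 32.00 = 2.006 mol
n/ν for C2H4 = 1.055/1 = 1.055
n/ν for O2 = 2.006/3 = 0.6687
Smallest n/ν is O2 → limiting reagent.
n(CO2) = (2/3) × 2.006 = 1.337 mol

1.34 mol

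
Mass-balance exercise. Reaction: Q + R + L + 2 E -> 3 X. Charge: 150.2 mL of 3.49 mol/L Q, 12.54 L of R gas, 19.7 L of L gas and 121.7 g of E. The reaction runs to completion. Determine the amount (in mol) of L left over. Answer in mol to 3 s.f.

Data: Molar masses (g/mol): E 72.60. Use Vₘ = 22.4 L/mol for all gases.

n(Q) = 3.49 × 150.2/1000 = 0.5242 mol
n(R) = 12.54 / 22.4 = 0.5598 mol
n(L) = 19.70 / 22.4 = 0.8795 mol
n(E) = 121.7 / 72.60 = 1.676 mol
n/ν for Q = 0.5242/1 = 0.5242
n/ν for R = 0.5598/1 = 0.5598
n/ν for L = 0.8795/1 = 0.8795
n/ν for E = 1.676/2 = 0.8380
Smallest n/ν is Q → limiting reagent.
L consumed = (1/1) × 0.5242 = 0.5242 mol
L remaining = 0.8795 − 0.5242 = 0.3553 mol

0.355 mol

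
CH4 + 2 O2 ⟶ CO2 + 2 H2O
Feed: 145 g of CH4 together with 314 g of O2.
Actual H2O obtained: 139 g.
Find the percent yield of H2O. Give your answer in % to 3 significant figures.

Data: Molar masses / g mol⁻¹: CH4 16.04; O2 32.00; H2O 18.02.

78.6 %

n(CH4) = 145.0 / 16.04 = 9.040 mol
n(O2) = 314.0 / 32.00 = 9.813 mol
n/ν → CH4: 9.040, O2: 4.907; O2 is limiting.
theoretical n(H2O) = (2/2) × 9.813 = 9.813 mol → 176.8 g
% yield = 139 / 176.8 × 100 = 78.62 %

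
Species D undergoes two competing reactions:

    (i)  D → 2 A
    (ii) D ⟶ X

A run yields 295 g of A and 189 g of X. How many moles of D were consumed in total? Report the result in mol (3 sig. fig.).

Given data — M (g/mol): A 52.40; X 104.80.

4.62 mol

n(A) = 295 / 52.40 = 5.630 mol
n(X) = 189 / 104.80 = 1.803 mol
n(D) via (i) = (1/2)×5.630 = 2.815 mol
n(D) via (ii) = (1/1)×1.803 = 1.803 mol
total n(D) = 2.815 + 1.803 = 4.618 mol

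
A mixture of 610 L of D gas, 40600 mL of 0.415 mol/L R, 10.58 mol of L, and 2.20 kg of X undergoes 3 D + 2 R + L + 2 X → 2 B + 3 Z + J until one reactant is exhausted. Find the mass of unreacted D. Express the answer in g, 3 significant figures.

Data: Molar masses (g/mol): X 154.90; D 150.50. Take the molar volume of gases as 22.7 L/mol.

n(D) = 610.0 / 22.7 = 26.87 mol
n(R) = 0.415 × 40600/1000 = 16.85 mol
n(L) = 10.58 mol
n(X) = 2.200×1000 / 154.90 = 14.20 mol
n/ν → D: 8.957, R: 8.425, L: 10.58, X: 7.100; X is limiting.
D consumed = (3/2) × 14.20 = 21.30 mol
D remaining = 26.87 − 21.30 = 5.570 mol
mass = 5.570 × 150.50 = 838.3 g

838 g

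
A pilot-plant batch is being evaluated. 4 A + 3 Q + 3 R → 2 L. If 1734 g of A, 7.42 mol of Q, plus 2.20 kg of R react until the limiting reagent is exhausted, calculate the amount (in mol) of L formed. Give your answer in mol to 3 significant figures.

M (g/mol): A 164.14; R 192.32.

n(A) = 1734 / 164.14 = 10.56 mol
n(Q) = 7.420 mol
n(R) = 2.200×1000 / 192.32 = 11.44 mol
n/ν for A = 10.56/4 = 2.640
n/ν for Q = 7.420/3 = 2.473
n/ν for R = 11.44/3 = 3.813
Smallest n/ν is Q → limiting reagent.
n(L) = (2/3) × 7.420 = 4.947 mol

4.95 mol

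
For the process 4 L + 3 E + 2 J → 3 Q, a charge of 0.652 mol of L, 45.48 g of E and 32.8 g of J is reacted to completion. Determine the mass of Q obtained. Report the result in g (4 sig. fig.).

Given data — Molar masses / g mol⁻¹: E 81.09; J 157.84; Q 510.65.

159.2 g

n(L) = 0.6520 mol
n(E) = 45.48 / 81.09 = 0.5609 mol
n(J) = 32.80 / 157.84 = 0.2078 mol
n/ν → L: 0.1630, E: 0.1870, J: 0.1039; J is limiting.
n(Q) = (3/2) × 0.2078 = 0.3117 mol
mass = 0.3117 × 510.65 = 159.2 g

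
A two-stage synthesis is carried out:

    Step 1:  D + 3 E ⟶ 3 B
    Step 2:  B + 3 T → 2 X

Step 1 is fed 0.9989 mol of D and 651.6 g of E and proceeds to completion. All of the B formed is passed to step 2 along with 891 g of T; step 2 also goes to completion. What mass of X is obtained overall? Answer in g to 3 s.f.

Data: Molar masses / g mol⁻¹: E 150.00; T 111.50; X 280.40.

1490 g

Step 1:
n(D) = 0.9989 mol
n(E) = 651.6 / 150.00 = 4.344 mol
n/ν for D = 0.9989/1 = 0.9989
n/ν for E = 4.344/3 = 1.448
Smallest n/ν is D → limiting reagent.
n(B) produced = (3/1) × 0.9989 = 2.997 mol
Step 2:
n(B) available = 2.997 mol
n(T) = 891.0 / 111.50 = 7.991 mol
n/ν for B = 2.997/1 = 2.997
n/ν for T = 7.991/3 = 2.664
Smallest n/ν is T → limiting reagent.
n(X) = (2/3) × 7.991 = 5.327 mol
mass = 5.327 × 280.40 = 1494 g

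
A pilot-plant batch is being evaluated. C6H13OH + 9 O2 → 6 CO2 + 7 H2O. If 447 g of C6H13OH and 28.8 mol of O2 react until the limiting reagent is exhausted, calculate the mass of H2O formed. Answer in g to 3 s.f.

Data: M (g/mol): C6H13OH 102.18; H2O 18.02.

404 g

n(C6H13OH) = 447.0 / 102.18 = 4.375 mol
n(O2) = 28.80 mol
n/ν for C6H13OH = 4.375/1 = 4.375
n/ν for O2 = 28.80/9 = 3.200
Smallest n/ν is O2 → limiting reagent.
n(H2O) = (7/9) × 28.80 = 22.40 mol
mass = 22.40 × 18.02 = 403.6 g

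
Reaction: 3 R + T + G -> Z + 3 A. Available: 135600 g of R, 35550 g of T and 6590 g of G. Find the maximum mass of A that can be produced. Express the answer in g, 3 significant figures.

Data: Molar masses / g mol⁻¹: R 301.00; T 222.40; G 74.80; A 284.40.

75200 g

n(R) = 135600 / 301.00 = 450.5 mol
n(T) = 35550 / 222.40 = 159.8 mol
n(G) = 6590 / 74.80 = 88.10 mol
n/ν → R: 150.2, T: 159.8, G: 88.10; G is limiting.
n(A) = (3/1) × 88.10 = 264.3 mol
mass = 264.3 × 284.40 = 75170 g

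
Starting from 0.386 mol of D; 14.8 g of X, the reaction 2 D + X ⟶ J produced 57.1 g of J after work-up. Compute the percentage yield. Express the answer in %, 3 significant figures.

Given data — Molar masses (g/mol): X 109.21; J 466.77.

90.3 %

n(D) = 0.3860 mol
n(X) = 14.80 / 109.21 = 0.1355 mol
n/ν → D: 0.1930, X: 0.1355; X is limiting.
theoretical n(J) = (1/1) × 0.1355 = 0.1355 mol → 63.25 g
% yield = 57.1 / 63.25 × 100 = 90.28 %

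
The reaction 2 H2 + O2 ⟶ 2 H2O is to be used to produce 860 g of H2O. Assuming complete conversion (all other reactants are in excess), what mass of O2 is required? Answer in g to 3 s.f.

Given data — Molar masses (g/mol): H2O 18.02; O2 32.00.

n(H2O) = 860 / 18.02 = 47.72 mol
n(O2) = (1/2) × 47.72 = 23.86 mol
mass = 23.86 × 32.00 = 763.5 g

764 g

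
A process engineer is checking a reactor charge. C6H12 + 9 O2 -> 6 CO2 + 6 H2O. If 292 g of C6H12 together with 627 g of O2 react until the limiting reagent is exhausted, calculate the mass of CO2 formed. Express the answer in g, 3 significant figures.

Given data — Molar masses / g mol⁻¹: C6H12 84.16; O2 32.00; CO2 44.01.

575 g

n(C6H12) = 292.0 / 84.16 = 3.470 mol
n(O2) = 627.0 / 32.00 = 19.59 mol
n/ν for C6H12 = 3.470/1 = 3.470
n/ν for O2 = 19.59/9 = 2.177
Smallest n/ν is O2 → limiting reagent.
n(CO2) = (6/9) × 19.59 = 13.06 mol
mass = 13.06 × 44.01 = 574.8 g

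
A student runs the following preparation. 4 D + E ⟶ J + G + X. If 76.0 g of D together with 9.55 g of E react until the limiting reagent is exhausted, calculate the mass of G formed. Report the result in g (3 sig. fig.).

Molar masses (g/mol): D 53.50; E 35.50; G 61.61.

n(D) = 76.00 / 53.50 = 1.421 mol
n(E) = 9.550 / 35.50 = 0.2690 mol
n/ν for D = 1.421/4 = 0.3553
n/ν for E = 0.2690/1 = 0.2690
Smallest n/ν is E → limiting reagent.
n(G) = (1/1) × 0.2690 = 0.2690 mol
mass = 0.2690 × 61.61 = 16.57 g

16.6 g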